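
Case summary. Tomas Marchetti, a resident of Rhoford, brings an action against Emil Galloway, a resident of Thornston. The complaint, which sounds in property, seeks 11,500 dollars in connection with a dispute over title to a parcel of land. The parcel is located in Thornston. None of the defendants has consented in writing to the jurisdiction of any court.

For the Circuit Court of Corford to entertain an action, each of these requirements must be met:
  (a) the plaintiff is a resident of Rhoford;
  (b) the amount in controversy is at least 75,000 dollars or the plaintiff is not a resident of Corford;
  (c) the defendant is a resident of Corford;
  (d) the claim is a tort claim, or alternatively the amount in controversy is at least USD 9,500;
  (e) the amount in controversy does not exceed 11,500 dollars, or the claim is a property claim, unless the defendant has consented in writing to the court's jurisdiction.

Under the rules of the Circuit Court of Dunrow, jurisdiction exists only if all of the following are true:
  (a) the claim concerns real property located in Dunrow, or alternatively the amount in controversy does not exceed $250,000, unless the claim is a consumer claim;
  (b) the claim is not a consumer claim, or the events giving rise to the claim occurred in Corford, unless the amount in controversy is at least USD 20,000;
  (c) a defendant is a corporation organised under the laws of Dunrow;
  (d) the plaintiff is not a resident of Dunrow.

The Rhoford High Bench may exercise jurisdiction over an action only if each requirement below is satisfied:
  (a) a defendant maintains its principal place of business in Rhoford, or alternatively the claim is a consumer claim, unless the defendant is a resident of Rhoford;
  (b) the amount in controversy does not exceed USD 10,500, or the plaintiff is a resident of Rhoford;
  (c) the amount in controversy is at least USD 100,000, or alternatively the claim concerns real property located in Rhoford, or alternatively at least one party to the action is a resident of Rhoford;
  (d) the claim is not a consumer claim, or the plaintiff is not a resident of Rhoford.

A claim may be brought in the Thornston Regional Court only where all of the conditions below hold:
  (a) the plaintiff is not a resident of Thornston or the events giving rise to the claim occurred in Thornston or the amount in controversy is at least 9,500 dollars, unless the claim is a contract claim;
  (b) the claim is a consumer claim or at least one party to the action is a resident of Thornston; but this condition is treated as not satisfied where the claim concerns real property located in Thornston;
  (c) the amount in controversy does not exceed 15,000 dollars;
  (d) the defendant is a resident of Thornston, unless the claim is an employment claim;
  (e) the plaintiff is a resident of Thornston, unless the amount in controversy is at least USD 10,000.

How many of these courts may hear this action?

0

The Circuit Court of Corford:
  (a) The plaintiff resides in Rhoford. Met.
  (b) The plaintiff resides in Rhoford, which is not Corford, which satisfies one of the alternatives. Met.
  (c) The defendant resides in Thornston, not Corford. Condition not met.
  (d) The amount in controversy is 11,500 dollars, which meets the $9,500 floor — that alternative is enough. Satisfied.
  (e) The amount in controversy is $11,500, within the USD 11,500 ceiling — that alternative is enough. Condition met.
  → No jurisdiction.
The Circuit Court of Dunrow:
  (a) The amount in controversy is 11,500 dollars, within the USD 250,000 ceiling, so one alternative holds. Satisfied.
  (b) The claim is a property claim, not a consumer claim, so one alternative holds. Met.
  (c) No defendant is a corporation. Condition not met.
  (d) The plaintiff resides in Rhoford, which is not Dunrow. Met.
  → Not every requirement is met — no jurisdiction.
The Rhoford High Bench:
  (a) No defendant is a corporation; the claim is a property claim, not a consumer claim — none of the alternatives is met. Nor does the 'unless' clause help: the defendant resides in Thornston, not Rhoford. Condition not met.
  (b) The plaintiff resides in Rhoford, so this disjunct is met. Satisfied.
  (c) Tomas Marchetti resides in Rhoford — that alternative is enough. Met.
  (d) The claim is a property claim, not a consumer claim, so one alternative holds. Satisfied.
  → At least one condition fails; no jurisdiction.
The Thornston Regional Court:
  (a) The plaintiff resides in Rhoford, which is not Thornston, so this disjunct is met. Condition met.
  (b) Emil Galloway resides in Thornston, so this disjunct is met. However, the property lies in Thornston, which falls within the stated exception and so defeats the condition. Fails.
  (c) The amount in controversy is $11,500, within the USD 15,000 ceiling. Condition met.
  (d) The defendant resides in Thornston. Satisfied.
  (e) The plaintiff resides in Rhoford, not Thornston. However, the amount in controversy is 11,500 dollars, which meets the 10,000 dollars floor, so the 'unless' proviso supplies this condition. Condition met.
  → No jurisdiction.
No court satisfies all of its conditions.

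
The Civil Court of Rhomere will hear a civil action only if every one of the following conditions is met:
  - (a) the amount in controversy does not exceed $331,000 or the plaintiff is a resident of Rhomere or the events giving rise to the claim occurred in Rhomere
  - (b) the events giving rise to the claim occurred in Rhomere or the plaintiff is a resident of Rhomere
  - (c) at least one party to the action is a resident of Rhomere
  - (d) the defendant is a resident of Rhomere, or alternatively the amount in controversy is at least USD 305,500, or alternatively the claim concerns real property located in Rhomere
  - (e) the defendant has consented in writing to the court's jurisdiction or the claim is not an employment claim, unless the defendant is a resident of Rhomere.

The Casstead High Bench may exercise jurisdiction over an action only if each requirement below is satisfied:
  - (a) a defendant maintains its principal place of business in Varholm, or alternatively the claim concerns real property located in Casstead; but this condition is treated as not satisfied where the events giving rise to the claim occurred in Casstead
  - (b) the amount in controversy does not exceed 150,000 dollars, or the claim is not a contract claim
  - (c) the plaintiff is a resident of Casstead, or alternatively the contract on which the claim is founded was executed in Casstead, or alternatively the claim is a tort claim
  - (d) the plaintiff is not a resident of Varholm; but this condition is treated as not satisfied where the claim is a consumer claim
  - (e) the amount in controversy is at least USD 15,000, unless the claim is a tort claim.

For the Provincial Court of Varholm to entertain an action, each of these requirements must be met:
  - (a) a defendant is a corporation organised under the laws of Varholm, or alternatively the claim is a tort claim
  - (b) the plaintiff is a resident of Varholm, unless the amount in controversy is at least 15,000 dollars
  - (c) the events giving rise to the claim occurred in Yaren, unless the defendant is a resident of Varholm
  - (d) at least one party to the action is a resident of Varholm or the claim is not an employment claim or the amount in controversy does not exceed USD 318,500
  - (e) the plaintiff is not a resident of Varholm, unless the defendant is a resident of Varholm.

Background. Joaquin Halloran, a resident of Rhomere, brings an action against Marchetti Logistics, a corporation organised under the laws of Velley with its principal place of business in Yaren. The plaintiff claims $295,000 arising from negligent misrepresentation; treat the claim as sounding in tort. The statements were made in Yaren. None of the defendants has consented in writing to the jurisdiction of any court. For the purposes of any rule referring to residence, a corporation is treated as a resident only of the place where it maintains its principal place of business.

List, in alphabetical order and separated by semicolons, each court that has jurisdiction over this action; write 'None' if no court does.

The Civil Court of Rhomere:
  (a) The amount in controversy is 295,000 dollars, within the USD 331,000 ceiling, so this disjunct is met. Met.
  (b) The plaintiff resides in Rhomere, so this disjunct is met. Satisfied.
  (c) Joaquin Halloran resides in Rhomere. Met.
  (d) The defendant resides in Yaren, not Rhomere; the amount in controversy is 295,000 dollars, below the USD 305,500 floor; the claim does not concern real property — no alternative holds. Fails.
  (e) The claim is a tort claim, not an employment claim — that alternative is enough. Met.
  → The court lacks jurisdiction.
The Casstead High Bench:
  (a) The corporate defendant(s) have their principal place of business in Yaren, not Varholm; the claim does not concern real property — none of the alternatives is met. Not satisfied.
  (b) The claim is a tort claim, not a contract claim, which satisfies one of the alternatives. Satisfied.
  (c) The claim is a tort claim — that alternative is enough. Satisfied.
  (d) The plaintiff resides in Rhomere, which is not Varholm. The carve-out does not apply: the claim is a tort claim, not a consumer claim. Condition met.
  (e) The amount in controversy is USD 295,000, which meets the USD 15,000 floor. Satisfied.
  → The court lacks jurisdiction.
The Provincial Court of Varholm:
  (a) The claim is a tort claim, so this disjunct is met. Met.
  (b) The plaintiff resides in Rhomere, not Varholm. However, the amount in controversy is 295,000 dollars, which meets the USD 15,000 floor, so the 'unless' proviso supplies this condition. Condition met.
  (c) The operative events occurred in Yaren. Satisfied.
  (d) The claim is a tort claim, not an employment claim, which satisfies one of the alternatives. Condition met.
  (e) The plaintiff resides in Rhomere, which is not Varholm. Met.
  → The court has jurisdiction.

the Provincial Court of Varholm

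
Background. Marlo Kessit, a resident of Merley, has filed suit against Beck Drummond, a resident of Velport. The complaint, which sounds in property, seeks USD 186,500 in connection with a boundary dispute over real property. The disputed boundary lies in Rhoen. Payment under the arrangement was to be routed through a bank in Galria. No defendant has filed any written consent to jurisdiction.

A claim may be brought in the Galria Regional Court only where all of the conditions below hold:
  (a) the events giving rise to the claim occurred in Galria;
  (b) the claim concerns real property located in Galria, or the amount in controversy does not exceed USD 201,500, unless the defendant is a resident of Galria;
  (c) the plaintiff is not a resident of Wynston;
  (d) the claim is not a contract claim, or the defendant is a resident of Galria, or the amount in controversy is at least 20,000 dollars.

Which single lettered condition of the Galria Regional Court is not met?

(a)

The Galria Regional Court:
  (a) The operative events occurred in Rhoen, not Galria. Condition not met.
  (b) The amount in controversy is $186,500, within the USD 201,500 ceiling, so this disjunct is met. Satisfied.
  (c) The plaintiff resides in Merley, which is not Wynston. Met.
  (d) The claim is a property claim, not a contract claim, so this disjunct is met. Condition met.
Only condition (a) fails.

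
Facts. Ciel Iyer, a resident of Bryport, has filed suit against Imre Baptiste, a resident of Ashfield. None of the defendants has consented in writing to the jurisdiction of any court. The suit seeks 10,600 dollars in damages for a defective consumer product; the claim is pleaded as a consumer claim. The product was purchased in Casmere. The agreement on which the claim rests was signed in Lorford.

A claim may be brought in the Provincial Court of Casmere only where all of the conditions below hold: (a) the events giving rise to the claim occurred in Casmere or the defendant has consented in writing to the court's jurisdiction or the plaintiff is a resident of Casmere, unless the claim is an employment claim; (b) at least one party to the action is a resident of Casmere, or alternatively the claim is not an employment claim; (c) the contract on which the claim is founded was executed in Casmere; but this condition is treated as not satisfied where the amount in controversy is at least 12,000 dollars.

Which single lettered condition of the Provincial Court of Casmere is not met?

The Provincial Court of Casmere:
  (a) The operative events occurred in Casmere, so one alternative holds. Met.
  (b) The claim is a consumer claim, not an employment claim, so one alternative holds. Met.
  (c) The contract was executed in Lorford, not Casmere. Fails.
Only condition (c) fails.

(c)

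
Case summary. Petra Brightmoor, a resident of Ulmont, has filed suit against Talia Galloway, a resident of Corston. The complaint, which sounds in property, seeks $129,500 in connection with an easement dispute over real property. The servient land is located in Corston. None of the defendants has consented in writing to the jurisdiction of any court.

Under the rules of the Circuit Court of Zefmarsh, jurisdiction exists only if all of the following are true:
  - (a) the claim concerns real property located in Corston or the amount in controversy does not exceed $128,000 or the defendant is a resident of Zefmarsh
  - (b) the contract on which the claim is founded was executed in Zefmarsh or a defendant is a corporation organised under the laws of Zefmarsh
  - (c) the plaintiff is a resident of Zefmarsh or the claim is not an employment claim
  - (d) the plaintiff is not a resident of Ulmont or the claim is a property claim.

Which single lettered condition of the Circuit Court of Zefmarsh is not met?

(b)

The Circuit Court of Zefmarsh:
  (a) The property lies in Corston — that alternative is enough. Condition met.
  (b) No contract (and hence no place of execution) is alleged; no defendant is a corporation — no alternative holds. Fails.
  (c) The claim is a property claim, not an employment claim, so one alternative holds. Satisfied.
  (d) The claim is a property claim, so this disjunct is met. Met.
Only condition (b) fails.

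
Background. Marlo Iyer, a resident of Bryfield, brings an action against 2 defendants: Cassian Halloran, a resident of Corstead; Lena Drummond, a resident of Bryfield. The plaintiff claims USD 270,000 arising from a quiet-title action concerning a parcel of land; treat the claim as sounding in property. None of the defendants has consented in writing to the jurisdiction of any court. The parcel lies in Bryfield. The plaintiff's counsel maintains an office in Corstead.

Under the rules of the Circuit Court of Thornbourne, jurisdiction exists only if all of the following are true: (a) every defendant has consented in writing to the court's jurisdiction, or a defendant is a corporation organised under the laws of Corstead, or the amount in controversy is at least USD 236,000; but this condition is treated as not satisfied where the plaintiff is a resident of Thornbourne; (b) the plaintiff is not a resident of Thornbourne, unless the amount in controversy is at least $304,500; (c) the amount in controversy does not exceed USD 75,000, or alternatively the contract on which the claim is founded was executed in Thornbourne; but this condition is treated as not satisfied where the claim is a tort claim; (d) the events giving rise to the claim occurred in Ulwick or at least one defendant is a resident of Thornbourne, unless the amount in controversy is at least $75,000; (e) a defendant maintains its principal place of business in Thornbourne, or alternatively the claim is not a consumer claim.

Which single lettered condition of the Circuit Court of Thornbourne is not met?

(c)

The Circuit Court of Thornbourne:
  (a) The amount in controversy is 270,000 dollars, which meets the USD 236,000 floor — that alternative is enough. And the carve-out is inapplicable — the plaintiff resides in Bryfield, not Thornbourne. Satisfied.
  (b) The plaintiff resides in Bryfield, which is not Thornbourne. Met.
  (c) The amount in controversy is $270,000, above the $75,000 ceiling; no contract (and hence no place of execution) is alleged — no alternative holds. Condition not met.
  (d) The operative events occurred in Bryfield, not Ulwick; no defendant resides in Thornbourne (they reside in Corstead, Bryfield) — every alternative fails. But the amount in controversy is USD 270,000, which meets the USD 75,000 floor, and the 'unless' clause therefore excuses the requirement. Satisfied.
  (e) The claim is a property claim, not a consumer claim, so one alternative holds. Condition met.
Only condition (c) fails.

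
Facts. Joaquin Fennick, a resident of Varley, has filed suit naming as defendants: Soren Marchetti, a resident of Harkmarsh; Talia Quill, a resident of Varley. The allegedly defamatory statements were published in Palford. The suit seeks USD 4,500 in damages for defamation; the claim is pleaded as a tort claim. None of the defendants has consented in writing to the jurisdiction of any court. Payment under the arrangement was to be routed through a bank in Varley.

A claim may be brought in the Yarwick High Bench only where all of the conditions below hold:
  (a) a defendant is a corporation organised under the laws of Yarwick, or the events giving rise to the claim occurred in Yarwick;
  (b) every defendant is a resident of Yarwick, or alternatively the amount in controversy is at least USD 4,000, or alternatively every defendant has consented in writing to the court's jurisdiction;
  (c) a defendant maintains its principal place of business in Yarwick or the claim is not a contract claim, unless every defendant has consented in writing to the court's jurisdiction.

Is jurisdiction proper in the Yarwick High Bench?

The Yarwick High Bench:
  (a) No defendant is a corporation; the operative events occurred in Palford, not Yarwick — no alternative holds. Not met.
  (b) The amount in controversy is $4,500, which meets the USD 4,000 floor, so this disjunct is met. Met.
  (c) The claim is a tort claim, not a contract claim, so one alternative holds. Condition met.
  → No jurisdiction.

No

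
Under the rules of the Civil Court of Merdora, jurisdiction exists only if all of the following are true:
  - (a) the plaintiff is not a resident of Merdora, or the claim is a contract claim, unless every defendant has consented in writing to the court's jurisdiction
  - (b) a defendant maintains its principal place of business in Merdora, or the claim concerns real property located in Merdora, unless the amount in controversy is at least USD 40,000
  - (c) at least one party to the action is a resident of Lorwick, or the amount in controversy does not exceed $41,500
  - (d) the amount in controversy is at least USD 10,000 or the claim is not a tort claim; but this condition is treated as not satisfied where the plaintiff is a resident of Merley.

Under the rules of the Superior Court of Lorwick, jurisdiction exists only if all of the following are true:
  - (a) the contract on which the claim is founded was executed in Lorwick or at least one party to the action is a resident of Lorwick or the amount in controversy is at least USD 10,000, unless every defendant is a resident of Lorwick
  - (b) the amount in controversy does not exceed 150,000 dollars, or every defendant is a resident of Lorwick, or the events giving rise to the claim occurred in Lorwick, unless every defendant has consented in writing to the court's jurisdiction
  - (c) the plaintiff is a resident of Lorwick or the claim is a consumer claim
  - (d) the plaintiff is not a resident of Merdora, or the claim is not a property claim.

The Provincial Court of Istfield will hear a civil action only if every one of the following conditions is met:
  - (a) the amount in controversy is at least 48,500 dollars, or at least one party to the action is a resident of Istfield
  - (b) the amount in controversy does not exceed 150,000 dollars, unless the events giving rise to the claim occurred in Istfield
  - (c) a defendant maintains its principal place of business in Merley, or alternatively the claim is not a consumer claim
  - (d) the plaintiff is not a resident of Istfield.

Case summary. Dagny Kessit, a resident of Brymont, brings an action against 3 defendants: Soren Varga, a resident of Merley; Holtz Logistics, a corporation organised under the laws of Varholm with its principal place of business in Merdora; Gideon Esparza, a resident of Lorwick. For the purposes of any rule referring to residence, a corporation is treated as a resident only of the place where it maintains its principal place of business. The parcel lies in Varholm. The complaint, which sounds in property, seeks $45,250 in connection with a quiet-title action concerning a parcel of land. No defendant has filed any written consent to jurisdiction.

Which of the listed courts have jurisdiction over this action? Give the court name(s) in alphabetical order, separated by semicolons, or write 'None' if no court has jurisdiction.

The Civil Court of Merdora:
  (a) The plaintiff resides in Brymont, which is not Merdora, so this disjunct is met. Met.
  (b) Holtz Logistics has its principal place of business in Merdora, which satisfies one of the alternatives. Met.
  (c) Gideon Esparza resides in Lorwick, which satisfies one of the alternatives. Condition met.
  (d) The amount in controversy is USD 45,250, which meets the 10,000 dollars floor, which satisfies one of the alternatives. And the carve-out is inapplicable — the plaintiff resides in Brymont, not Merley. Met.
  → All conditions met; jurisdiction exists.
The Superior Court of Lorwick:
  (a) Gideon Esparza resides in Lorwick, so one alternative holds. Satisfied.
  (b) The amount in controversy is USD 45,250, within the $150,000 ceiling, so one alternative holds. Satisfied.
  (c) The plaintiff resides in Brymont, not Lorwick; the claim is a property claim, not a consumer claim — no alternative holds. Condition not met.
  (d) The plaintiff resides in Brymont, which is not Merdora — that alternative is enough. Met.
  → At least one condition fails; no jurisdiction.
The Provincial Court of Istfield:
  (a) The amount in controversy is 45,250 dollars, below the USD 48,500 floor; no party resides in Istfield — none of the alternatives is met. Not satisfied.
  (b) The amount in controversy is USD 45,250, within the $150,000 ceiling. Met.
  (c) The claim is a property claim, not a consumer claim, which satisfies one of the alternatives. Satisfied.
  (d) The plaintiff resides in Brymont, which is not Istfield. Satisfied.
  → The court lacks jurisdiction.

the Civil Court of Merdora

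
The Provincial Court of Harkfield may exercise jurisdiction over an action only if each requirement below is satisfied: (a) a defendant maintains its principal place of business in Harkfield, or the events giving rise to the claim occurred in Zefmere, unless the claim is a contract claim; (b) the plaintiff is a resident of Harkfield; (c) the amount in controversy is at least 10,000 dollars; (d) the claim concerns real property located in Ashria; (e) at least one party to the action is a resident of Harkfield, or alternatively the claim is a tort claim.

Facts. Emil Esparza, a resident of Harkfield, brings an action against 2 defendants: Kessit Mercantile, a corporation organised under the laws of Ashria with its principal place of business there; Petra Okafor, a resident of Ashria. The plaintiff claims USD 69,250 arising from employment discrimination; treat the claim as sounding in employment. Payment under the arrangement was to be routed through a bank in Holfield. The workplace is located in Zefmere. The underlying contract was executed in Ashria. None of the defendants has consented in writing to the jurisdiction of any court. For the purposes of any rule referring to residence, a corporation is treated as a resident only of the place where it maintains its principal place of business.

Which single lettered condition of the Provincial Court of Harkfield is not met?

The Provincial Court of Harkfield:
  (a) The operative events occurred in Zefmere, which satisfies one of the alternatives. Met.
  (b) The plaintiff resides in Harkfield. Condition met.
  (c) The amount in controversy is 69,250 dollars, which meets the 10,000 dollars floor. Condition met.
  (d) The claim does not concern real property. Not satisfied.
  (e) Emil Esparza resides in Harkfield, so this disjunct is met. Met.
Only condition (d) fails.

(d)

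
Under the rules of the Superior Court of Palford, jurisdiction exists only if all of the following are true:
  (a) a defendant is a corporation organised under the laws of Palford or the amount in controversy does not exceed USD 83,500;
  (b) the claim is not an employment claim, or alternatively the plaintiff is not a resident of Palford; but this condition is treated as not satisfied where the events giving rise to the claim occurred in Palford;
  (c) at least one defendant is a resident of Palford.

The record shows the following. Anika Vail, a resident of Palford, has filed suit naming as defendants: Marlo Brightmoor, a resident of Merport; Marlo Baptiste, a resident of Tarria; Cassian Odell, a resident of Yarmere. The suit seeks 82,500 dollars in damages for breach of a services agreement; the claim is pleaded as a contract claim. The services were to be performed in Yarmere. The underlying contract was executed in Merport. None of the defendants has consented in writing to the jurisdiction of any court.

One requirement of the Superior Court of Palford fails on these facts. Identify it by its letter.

The Superior Court of Palford:
  (a) The amount in controversy is USD 82,500, within the 83,500 dollars ceiling — that alternative is enough. Condition met.
  (b) The claim is a contract claim, not an employment claim, so this disjunct is met. The exception is not triggered, since the operative events occurred in Yarmere, not Palford. Met.
  (c) No defendant resides in Palford (they reside in Merport, Tarria, Yarmere). Not met.
Only condition (c) fails.

(c)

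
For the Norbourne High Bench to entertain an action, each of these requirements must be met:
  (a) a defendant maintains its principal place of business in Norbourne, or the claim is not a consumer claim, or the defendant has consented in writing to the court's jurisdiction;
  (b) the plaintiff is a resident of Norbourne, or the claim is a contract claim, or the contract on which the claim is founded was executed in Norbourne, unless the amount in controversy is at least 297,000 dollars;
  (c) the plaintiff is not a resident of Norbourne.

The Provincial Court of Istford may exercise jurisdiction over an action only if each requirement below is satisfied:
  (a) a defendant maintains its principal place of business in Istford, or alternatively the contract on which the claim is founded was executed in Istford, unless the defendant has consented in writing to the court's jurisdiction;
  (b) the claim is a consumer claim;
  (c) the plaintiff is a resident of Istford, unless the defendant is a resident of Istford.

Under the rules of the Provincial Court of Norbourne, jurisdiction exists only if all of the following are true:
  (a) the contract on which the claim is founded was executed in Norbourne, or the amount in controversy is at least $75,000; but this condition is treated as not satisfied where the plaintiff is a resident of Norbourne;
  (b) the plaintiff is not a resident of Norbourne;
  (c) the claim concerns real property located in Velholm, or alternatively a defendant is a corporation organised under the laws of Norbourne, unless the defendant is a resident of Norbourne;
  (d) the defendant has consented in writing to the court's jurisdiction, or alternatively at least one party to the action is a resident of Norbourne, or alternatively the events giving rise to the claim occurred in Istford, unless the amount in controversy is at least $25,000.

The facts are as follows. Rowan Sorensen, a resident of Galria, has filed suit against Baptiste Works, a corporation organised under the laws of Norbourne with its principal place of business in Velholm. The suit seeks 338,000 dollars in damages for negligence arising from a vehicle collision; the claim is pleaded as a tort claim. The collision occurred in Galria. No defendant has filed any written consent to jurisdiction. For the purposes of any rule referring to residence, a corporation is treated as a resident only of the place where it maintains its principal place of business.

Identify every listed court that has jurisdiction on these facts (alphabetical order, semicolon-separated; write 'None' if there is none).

the Norbourne High Bench; the Provincial Court of Norbourne

The Norbourne High Bench:
  (a) The claim is a tort claim, not a consumer claim, so one alternative holds. Satisfied.
  (b) The plaintiff resides in Galria, not Norbourne; the claim is a tort claim, not a contract claim; no contract (and hence no place of execution) is alleged — none of the alternatives is met. However, the amount in controversy is $338,000, which meets the USD 297,000 floor, so the 'unless' proviso supplies this condition. Satisfied.
  (c) The plaintiff resides in Galria, which is not Norbourne. Met.
  → All conditions met; jurisdiction exists.
The Provincial Court of Istford:
  (a) The corporate defendant(s) have their principal place of business in Velholm, not Istford; no contract (and hence no place of execution) is alleged — every alternative fails. The proviso offers no rescue either, since no such written consent has been filed. Not satisfied.
  (b) The claim is a tort claim, not a consumer claim. Condition not met.
  (c) The plaintiff resides in Galria, not Istford. The proviso offers no rescue either, since the defendant resides in Velholm, not Istford. Fails.
  → At least one condition fails; no jurisdiction.
The Provincial Court of Norbourne:
  (a) The amount in controversy is USD 338,000, which meets the 75,000 dollars floor, which satisfies one of the alternatives. The exception is not triggered, since the plaintiff resides in Galria, not Norbourne. Satisfied.
  (b) The plaintiff resides in Galria, which is not Norbourne. Satisfied.
  (c) Baptiste Works is organised under the laws of Norbourne, so one alternative holds. Met.
  (d) No such written consent has been filed; no party resides in Norbourne; the operative events occurred in Galria, not Istford — none of the alternatives is met. However, the amount in controversy is USD 338,000, which meets the $25,000 floor, so the 'unless' proviso supplies this condition. Met.
  → Every requirement is satisfied — jurisdiction.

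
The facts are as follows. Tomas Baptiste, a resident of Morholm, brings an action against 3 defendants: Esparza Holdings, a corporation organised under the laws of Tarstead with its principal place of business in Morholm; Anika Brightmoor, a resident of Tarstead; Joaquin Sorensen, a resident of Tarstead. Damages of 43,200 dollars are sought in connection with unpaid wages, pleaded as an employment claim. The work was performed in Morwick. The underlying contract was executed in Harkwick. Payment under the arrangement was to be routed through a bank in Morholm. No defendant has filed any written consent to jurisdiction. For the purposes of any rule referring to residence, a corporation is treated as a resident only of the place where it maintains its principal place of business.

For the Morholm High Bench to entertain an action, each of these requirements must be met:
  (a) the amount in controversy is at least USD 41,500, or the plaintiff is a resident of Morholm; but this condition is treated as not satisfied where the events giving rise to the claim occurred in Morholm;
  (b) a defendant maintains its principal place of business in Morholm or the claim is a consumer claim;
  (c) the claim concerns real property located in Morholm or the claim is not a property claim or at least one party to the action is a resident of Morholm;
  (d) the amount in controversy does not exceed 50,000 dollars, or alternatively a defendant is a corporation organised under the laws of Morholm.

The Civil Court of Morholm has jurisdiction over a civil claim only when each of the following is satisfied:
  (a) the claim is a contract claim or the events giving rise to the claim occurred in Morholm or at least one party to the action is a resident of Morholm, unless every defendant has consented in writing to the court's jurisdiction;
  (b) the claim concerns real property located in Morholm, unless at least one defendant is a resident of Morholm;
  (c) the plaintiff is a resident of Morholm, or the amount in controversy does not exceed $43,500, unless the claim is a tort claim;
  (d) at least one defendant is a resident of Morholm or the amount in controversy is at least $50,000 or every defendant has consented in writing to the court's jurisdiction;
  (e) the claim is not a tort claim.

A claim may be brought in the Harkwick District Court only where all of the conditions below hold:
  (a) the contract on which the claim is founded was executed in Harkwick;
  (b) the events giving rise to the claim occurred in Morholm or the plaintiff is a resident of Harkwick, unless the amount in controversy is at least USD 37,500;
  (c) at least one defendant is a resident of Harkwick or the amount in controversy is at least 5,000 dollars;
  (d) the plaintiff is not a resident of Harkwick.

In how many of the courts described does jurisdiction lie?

The Morholm High Bench:
  (a) The amount in controversy is 43,200 dollars, which meets the USD 41,500 floor — that alternative is enough. The exception is not triggered, since the operative events occurred in Morwick, not Morholm. Satisfied.
  (b) Esparza Holdings has its principal place of business in Morholm — that alternative is enough. Met.
  (c) The claim is an employment claim, not a property claim, so one alternative holds. Condition met.
  (d) The amount in controversy is $43,200, within the $50,000 ceiling, which satisfies one of the alternatives. Satisfied.
  → Every requirement is satisfied — jurisdiction.
The Civil Court of Morholm:
  (a) Tomas Baptiste resides in Morholm, so this disjunct is met. Condition met.
  (b) The claim does not concern real property. But Esparza Holdings resides in Morholm, and the 'unless' clause therefore excuses the requirement. Satisfied.
  (c) The plaintiff resides in Morholm, which satisfies one of the alternatives. Satisfied.
  (d) Esparza Holdings resides in Morholm — that alternative is enough. Met.
  (e) The claim is an employment claim, not a tort claim. Met.
  → Jurisdiction lies.
The Harkwick District Court:
  (a) The contract was executed in Harkwick. Met.
  (b) The operative events occurred in Morwick, not Morholm; the plaintiff resides in Morholm, not Harkwick — no alternative holds. But the amount in controversy is $43,200, which meets the $37,500 floor, and the 'unless' clause therefore excuses the requirement. Met.
  (c) The amount in controversy is $43,200, which meets the USD 5,000 floor, so this disjunct is met. Satisfied.
  (d) The plaintiff resides in Morholm, which is not Harkwick. Met.
  → Jurisdiction lies.
Courts with jurisdiction: the Morholm High Bench, the Civil Court of Morholm, the Harkwick District Court — 3 in total.

3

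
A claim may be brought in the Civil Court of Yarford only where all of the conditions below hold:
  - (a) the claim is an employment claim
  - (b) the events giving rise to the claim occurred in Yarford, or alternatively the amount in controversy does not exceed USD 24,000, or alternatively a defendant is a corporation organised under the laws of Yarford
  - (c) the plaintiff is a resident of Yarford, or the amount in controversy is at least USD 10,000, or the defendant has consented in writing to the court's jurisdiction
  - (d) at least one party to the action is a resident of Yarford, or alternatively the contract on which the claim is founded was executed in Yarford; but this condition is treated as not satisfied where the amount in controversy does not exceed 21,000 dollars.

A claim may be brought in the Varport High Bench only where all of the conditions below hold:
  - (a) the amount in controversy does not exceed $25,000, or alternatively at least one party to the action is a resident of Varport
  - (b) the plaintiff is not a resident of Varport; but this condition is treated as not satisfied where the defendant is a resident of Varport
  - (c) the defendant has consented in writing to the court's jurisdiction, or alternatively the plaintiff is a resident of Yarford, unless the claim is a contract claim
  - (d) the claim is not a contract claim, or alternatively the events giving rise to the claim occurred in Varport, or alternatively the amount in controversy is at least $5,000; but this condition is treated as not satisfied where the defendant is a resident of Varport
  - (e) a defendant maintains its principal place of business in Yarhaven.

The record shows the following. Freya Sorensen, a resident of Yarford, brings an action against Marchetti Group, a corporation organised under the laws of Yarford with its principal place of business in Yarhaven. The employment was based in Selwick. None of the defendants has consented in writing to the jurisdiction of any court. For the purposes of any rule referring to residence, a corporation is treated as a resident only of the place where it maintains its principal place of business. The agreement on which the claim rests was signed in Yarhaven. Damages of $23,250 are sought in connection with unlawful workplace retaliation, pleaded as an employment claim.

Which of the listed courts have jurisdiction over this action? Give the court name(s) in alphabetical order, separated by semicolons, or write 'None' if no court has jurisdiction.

the Civil Court of Yarford; the Varport High Bench

The Civil Court of Yarford:
  (a) The claim is an employment claim. Satisfied.
  (b) The amount in controversy is USD 23,250, within the USD 24,000 ceiling — that alternative is enough. Condition met.
  (c) The plaintiff resides in Yarford — that alternative is enough. Met.
  (d) Freya Sorensen resides in Yarford, so this disjunct is met. The carve-out does not apply: the amount in controversy is USD 23,250, above the $21,000 ceiling. Satisfied.
  → All conditions met; jurisdiction exists.
The Varport High Bench:
  (a) The amount in controversy is $23,250, within the USD 25,000 ceiling, so one alternative holds. Condition met.
  (b) The plaintiff resides in Yarford, which is not Varport. The exception is not triggered, since the defendant resides in Yarhaven, not Varport. Met.
  (c) The plaintiff resides in Yarford, so one alternative holds. Satisfied.
  (d) The claim is an employment claim, not a contract claim, so this disjunct is met. The exception is not triggered, since the defendant resides in Yarhaven, not Varport. Condition met.
  (e) Marchetti Group has its principal place of business in Yarhaven. Satisfied.
  → All conditions met; jurisdiction exists.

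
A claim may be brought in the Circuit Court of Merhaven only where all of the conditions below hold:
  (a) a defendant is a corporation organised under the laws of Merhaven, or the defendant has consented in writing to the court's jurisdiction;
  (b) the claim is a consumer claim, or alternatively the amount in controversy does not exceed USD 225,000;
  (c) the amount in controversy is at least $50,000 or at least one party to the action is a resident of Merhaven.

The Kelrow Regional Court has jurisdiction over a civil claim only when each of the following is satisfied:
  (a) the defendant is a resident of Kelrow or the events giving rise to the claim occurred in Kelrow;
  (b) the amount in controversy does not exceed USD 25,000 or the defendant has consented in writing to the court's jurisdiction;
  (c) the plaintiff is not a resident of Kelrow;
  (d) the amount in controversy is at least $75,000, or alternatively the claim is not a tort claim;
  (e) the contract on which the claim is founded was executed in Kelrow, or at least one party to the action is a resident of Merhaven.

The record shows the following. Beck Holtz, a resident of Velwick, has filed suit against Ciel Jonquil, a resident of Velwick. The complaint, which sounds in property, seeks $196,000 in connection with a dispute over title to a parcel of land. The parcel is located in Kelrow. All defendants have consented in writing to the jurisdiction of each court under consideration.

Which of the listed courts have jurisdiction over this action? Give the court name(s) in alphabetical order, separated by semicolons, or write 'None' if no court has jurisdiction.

the Circuit Court of Merhaven

The Circuit Court of Merhaven:
  (a) Every defendant has filed written consent, so one alternative holds. Condition met.
  (b) The amount in controversy is 196,000 dollars, within the $225,000 ceiling, which satisfies one of the alternatives. Met.
  (c) The amount in controversy is USD 196,000, which meets the $50,000 floor, so this disjunct is met. Satisfied.
  → All conditions met; jurisdiction exists.
The Kelrow Regional Court:
  (a) The operative events occurred in Kelrow — that alternative is enough. Condition met.
  (b) Every defendant has filed written consent, so this disjunct is met. Met.
  (c) The plaintiff resides in Velwick, which is not Kelrow. Condition met.
  (d) The amount in controversy is USD 196,000, which meets the USD 75,000 floor, so this disjunct is met. Satisfied.
  (e) No contract (and hence no place of execution) is alleged; no party resides in Merhaven — every alternative fails. Not met.
  → The court lacks jurisdiction.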